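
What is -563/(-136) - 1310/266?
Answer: -14201/18088 ≈ -0.78511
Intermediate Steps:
-563/(-136) - 1310/266 = -563*(-1/136) - 1310*1/266 = 563/136 - 655/133 = -14201/18088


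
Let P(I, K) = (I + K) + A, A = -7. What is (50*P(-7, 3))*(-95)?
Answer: 52250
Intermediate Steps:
P(I, K) = -7 + I + K (P(I, K) = (I + K) - 7 = -7 + I + K)
(50*P(-7, 3))*(-95) = (50*(-7 - 7 + 3))*(-95) = (50*(-11))*(-95) = -550*(-95) = 52250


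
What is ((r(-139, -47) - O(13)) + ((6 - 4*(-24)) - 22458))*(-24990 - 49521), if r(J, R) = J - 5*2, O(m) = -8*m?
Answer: 1669120911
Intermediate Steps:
r(J, R) = -10 + J (r(J, R) = J - 10 = -10 + J)
((r(-139, -47) - O(13)) + ((6 - 4*(-24)) - 22458))*(-24990 - 49521) = (((-10 - 139) - (-8)*13) + ((6 - 4*(-24)) - 22458))*(-24990 - 49521) = ((-149 - 1*(-104)) + ((6 + 96) - 22458))*(-74511) = ((-149 + 104) + (102 - 22458))*(-74511) = (-45 - 22356)*(-74511) = -22401*(-74511) = 1669120911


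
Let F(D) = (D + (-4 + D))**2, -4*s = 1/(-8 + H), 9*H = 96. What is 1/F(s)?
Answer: 256/4489 ≈ 0.057028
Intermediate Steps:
H = 32/3 (H = (1/9)*96 = 32/3 ≈ 10.667)
s = -3/32 (s = -1/(4*(-8 + 32/3)) = -1/(4*8/3) = -1/4*3/8 = -3/32 ≈ -0.093750)
F(D) = (-4 + 2*D)**2
1/F(s) = 1/(4*(-2 - 3/32)**2) = 1/(4*(-67/32)**2) = 1/(4*(4489/1024)) = 1/(4489/256) = 256/4489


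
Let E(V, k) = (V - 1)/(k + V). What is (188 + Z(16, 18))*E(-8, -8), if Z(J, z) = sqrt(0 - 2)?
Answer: 423/4 + 9*I*sqrt(2)/16 ≈ 105.75 + 0.7955*I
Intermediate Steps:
Z(J, z) = I*sqrt(2) (Z(J, z) = sqrt(-2) = I*sqrt(2))
E(V, k) = (-1 + V)/(V + k)
(188 + Z(16, 18))*E(-8, -8) = (188 + I*sqrt(2))*((-1 - 8)/(-8 - 8)) = (188 + I*sqrt(2))*(-9/(-16)) = (188 + I*sqrt(2))*(-1/16*(-9)) = (188 + I*sqrt(2))*(9/16) = 423/4 + 9*I*sqrt(2)/16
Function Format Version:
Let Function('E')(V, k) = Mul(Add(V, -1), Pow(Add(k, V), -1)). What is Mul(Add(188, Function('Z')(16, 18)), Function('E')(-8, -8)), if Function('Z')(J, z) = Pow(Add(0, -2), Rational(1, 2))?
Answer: Add(Rational(423, 4), Mul(Rational(9, 16), I, Pow(2, Rational(1, 2)))) ≈ Add(105.75, Mul(0.79550, I))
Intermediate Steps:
Function('Z')(J, z) = Mul(I, Pow(2, Rational(1, 2))) (Function('Z')(J, z) = Pow(-2, Rational(1, 2)) = Mul(I, Pow(2, Rational(1, 2))))
Function('E')(V, k) = Mul(Pow(Add(V, k), -1), Add(-1, V)) (Function('E')(V, k) = Mul(Add(-1, V), Pow(Add(V, k), -1)) = Mul(Pow(Add(V, k), -1), Add(-1, V)))
Mul(Add(188, Function('Z')(16, 18)), Function('E')(-8, -8)) = Mul(Add(188, Mul(I, Pow(2, Rational(1, 2)))), Mul(Pow(Add(-8, -8), -1), Add(-1, -8))) = Mul(Add(188, Mul(I, Pow(2, Rational(1, 2)))), Mul(Pow(-16, -1), -9)) = Mul(Add(188, Mul(I, Pow(2, Rational(1, 2)))), Mul(Rational(-1, 16), -9)) = Mul(Add(188, Mul(I, Pow(2, Rational(1, 2)))), Rational(9, 16)) = Add(Rational(423, 4), Mul(Rational(9, 16), I, Pow(2, Rational(1, 2))))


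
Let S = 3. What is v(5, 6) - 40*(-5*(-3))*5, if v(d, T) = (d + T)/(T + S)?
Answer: -26989/9 ≈ -2998.8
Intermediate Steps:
v(d, T) = (T + d)/(3 + T) (v(d, T) = (d + T)/(T + 3) = (T + d)/(3 + T))
v(5, 6) - 40*(-5*(-3))*5 = (6 + 5)/(3 + 6) - 40*(-5*(-3))*5 = 11/9 - 600*5 = (1/9)*11 - 40*75 = 11/9 - 3000 = -26989/9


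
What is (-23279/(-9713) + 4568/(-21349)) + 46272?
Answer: 9595545808051/207362837 ≈ 46274.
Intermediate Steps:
(-23279/(-9713) + 4568/(-21349)) + 46272 = (-23279*(-1/9713) + 4568*(-1/21349)) + 46272 = (23279/9713 - 4568/21349) + 46272 = 452614387/207362837 + 46272 = 9595545808051/207362837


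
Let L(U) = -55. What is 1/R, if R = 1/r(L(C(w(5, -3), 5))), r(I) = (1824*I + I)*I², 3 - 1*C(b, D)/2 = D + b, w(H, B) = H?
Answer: -303634375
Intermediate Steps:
C(b, D) = 6 - 2*D - 2*b (C(b, D) = 6 - 2*(D + b) = 6 + (-2*D - 2*b) = 6 - 2*D - 2*b)
r(I) = 1825*I³ (r(I) = (1825*I)*I² = 1825*I³)
R = -1/303634375 (R = 1/(1825*(-55)³) = 1/(1825*(-166375)) = 1/(-303634375) = -1/303634375 ≈ -3.2934e-9)
1/R = 1/(-1/303634375) = -303634375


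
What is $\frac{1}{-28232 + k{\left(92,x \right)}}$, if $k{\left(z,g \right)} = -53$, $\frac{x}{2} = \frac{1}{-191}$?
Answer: $- \frac{1}{28285} \approx -3.5354 \cdot 10^{-5}$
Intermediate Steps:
$x = - \frac{2}{191}$ ($x = \frac{2}{-191} = 2 \left(- \frac{1}{191}\right) = - \frac{2}{191} \approx -0.010471$)
$\frac{1}{-28232 + k{\left(92,x \right)}} = \frac{1}{-28232 - 53} = \frac{1}{-28285} = - \frac{1}{28285}$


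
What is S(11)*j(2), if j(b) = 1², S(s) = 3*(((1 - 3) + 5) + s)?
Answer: 42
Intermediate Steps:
S(s) = 9 + 3*s (S(s) = 3*((-2 + 5) + s) = 3*(3 + s) = 9 + 3*s)
j(b) = 1
S(11)*j(2) = (9 + 3*11)*1 = (9 + 33)*1 = 42*1 = 42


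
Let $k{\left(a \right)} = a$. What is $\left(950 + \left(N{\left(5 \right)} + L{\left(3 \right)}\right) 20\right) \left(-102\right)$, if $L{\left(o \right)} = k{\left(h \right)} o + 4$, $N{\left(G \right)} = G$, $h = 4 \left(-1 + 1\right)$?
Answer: $-115260$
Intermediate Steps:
$h = 0$ ($h = 4 \cdot 0 = 0$)
$L{\left(o \right)} = 4$ ($L{\left(o \right)} = 0 o + 4 = 0 + 4 = 4$)
$\left(950 + \left(N{\left(5 \right)} + L{\left(3 \right)}\right) 20\right) \left(-102\right) = \left(950 + \left(5 + 4\right) 20\right) \left(-102\right) = \left(950 + 9 \cdot 20\right) \left(-102\right) = \left(950 + 180\right) \left(-102\right) = 1130 \left(-102\right) = -115260$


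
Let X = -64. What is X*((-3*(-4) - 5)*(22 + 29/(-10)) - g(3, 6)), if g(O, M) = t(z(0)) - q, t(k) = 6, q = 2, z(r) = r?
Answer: -41504/5 ≈ -8300.8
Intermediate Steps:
g(O, M) = 4 (g(O, M) = 6 - 1*2 = 6 - 2 = 4)
X*((-3*(-4) - 5)*(22 + 29/(-10)) - g(3, 6)) = -64*((-3*(-4) - 5)*(22 + 29/(-10)) - 1*4) = -64*((12 - 5)*(22 + 29*(-⅒)) - 4) = -64*(7*(22 - 29/10) - 4) = -64*(7*(191/10) - 4) = -64*(1337/10 - 4) = -64*1297/10 = -41504/5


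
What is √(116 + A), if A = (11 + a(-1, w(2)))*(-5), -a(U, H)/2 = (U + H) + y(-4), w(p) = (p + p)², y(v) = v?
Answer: 3*√19 ≈ 13.077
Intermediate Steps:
w(p) = 4*p² (w(p) = (2*p)² = 4*p²)
a(U, H) = 8 - 2*H - 2*U (a(U, H) = -2*((U + H) - 4) = -2*((H + U) - 4) = -2*(-4 + H + U) = 8 - 2*H - 2*U)
A = 55 (A = (11 + (8 - 8*2² - 2*(-1)))*(-5) = (11 + (8 - 8*4 + 2))*(-5) = (11 + (8 - 2*16 + 2))*(-5) = (11 + (8 - 32 + 2))*(-5) = (11 - 22)*(-5) = -11*(-5) = 55)
√(116 + A) = √(116 + 55) = √171 = 3*√19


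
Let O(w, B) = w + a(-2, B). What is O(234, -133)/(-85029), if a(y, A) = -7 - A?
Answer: -120/28343 ≈ -0.0042339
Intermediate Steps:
O(w, B) = -7 + w - B (O(w, B) = w + (-7 - B) = -7 + w - B)
O(234, -133)/(-85029) = (-7 + 234 - 1*(-133))/(-85029) = (-7 + 234 + 133)*(-1/85029) = 360*(-1/85029) = -120/28343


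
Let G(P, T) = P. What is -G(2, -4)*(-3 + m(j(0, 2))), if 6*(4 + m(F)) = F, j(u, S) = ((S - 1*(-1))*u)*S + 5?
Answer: 37/3 ≈ 12.333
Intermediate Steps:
j(u, S) = 5 + S*u*(1 + S) (j(u, S) = ((S + 1)*u)*S + 5 = ((1 + S)*u)*S + 5 = (u*(1 + S))*S + 5 = S*u*(1 + S) + 5 = 5 + S*u*(1 + S))
m(F) = -4 + F/6
-G(2, -4)*(-3 + m(j(0, 2))) = -2*(-3 + (-4 + (5 + 2*0 + 0*2²)/6)) = -2*(-3 + (-4 + (5 + 0 + 0*4)/6)) = -2*(-3 + (-4 + (5 + 0 + 0)/6)) = -2*(-3 + (-4 + (⅙)*5)) = -2*(-3 + (-4 + ⅚)) = -2*(-3 - 19/6) = -2*(-37)/6 = -1*(-37/3) = 37/3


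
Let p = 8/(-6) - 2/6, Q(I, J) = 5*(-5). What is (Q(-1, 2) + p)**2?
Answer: 6400/9 ≈ 711.11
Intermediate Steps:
Q(I, J) = -25
p = -5/3 (p = 8*(-1/6) - 2*1/6 = -4/3 - 1/3 = -5/3 ≈ -1.6667)
(Q(-1, 2) + p)**2 = (-25 - 5/3)**2 = (-80/3)**2 = 6400/9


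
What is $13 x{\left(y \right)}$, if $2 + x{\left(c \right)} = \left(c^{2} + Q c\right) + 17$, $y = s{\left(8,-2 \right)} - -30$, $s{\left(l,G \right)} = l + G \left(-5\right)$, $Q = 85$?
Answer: $83187$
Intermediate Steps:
$s{\left(l,G \right)} = l - 5 G$
$y = 48$ ($y = \left(8 - -10\right) - -30 = \left(8 + 10\right) + 30 = 18 + 30 = 48$)
$x{\left(c \right)} = 15 + c^{2} + 85 c$ ($x{\left(c \right)} = -2 + \left(\left(c^{2} + 85 c\right) + 17\right) = -2 + \left(17 + c^{2} + 85 c\right) = 15 + c^{2} + 85 c$)
$13 x{\left(y \right)} = 13 \left(15 + 48^{2} + 85 \cdot 48\right) = 13 \left(15 + 2304 + 4080\right) = 13 \cdot 6399 = 83187$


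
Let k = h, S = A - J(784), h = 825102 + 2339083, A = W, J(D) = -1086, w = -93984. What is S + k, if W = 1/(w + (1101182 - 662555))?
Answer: 1090888493254/344643 ≈ 3.1653e+6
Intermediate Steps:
W = 1/344643 (W = 1/(-93984 + (1101182 - 662555)) = 1/(-93984 + 438627) = 1/344643 ≈ 2.9016e-6)
A = 1/344643 ≈ 2.9016e-6
h = 3164185
S = 374282299/344643 (S = 1/344643 - 1*(-1086) = 1/344643 + 1086 = 374282299/344643 ≈ 1086.0)
k = 3164185
S + k = 374282299/344643 + 3164185 = 1090888493254/344643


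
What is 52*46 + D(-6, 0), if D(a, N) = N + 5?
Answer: 2397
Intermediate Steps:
D(a, N) = 5 + N
52*46 + D(-6, 0) = 52*46 + (5 + 0) = 2392 + 5 = 2397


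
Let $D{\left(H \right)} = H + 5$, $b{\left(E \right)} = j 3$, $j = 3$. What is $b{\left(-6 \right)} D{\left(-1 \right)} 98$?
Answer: $3528$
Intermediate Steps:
$b{\left(E \right)} = 9$ ($b{\left(E \right)} = 3 \cdot 3 = 9$)
$D{\left(H \right)} = 5 + H$
$b{\left(-6 \right)} D{\left(-1 \right)} 98 = 9 \left(5 - 1\right) 98 = 9 \cdot 4 \cdot 98 = 36 \cdot 98 = 3528$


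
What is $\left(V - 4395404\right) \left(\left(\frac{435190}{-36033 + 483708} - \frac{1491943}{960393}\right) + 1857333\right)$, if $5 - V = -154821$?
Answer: $- \frac{75251300445064470337648}{9554309695} \approx -7.8762 \cdot 10^{12}$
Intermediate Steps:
$V = 154826$ ($V = 5 - -154821 = 5 + 154821 = 154826$)
$\left(V - 4395404\right) \left(\left(\frac{435190}{-36033 + 483708} - \frac{1491943}{960393}\right) + 1857333\right) = \left(154826 - 4395404\right) \left(\left(\frac{435190}{-36033 + 483708} - \frac{1491943}{960393}\right) + 1857333\right) = - 4240578 \left(\left(\frac{435190}{447675} - \frac{1491943}{960393}\right) + 1857333\right) = - 4240578 \left(\left(435190 \cdot \frac{1}{447675} - \frac{1491943}{960393}\right) + 1857333\right) = - 4240578 \left(\left(\frac{87038}{89535} - \frac{1491943}{960393}\right) + 1857333\right) = - 4240578 \left(- \frac{16663476857}{28662929085} + 1857333\right) = \left(-4240578\right) \frac{53236587402753448}{28662929085} = - \frac{75251300445064470337648}{9554309695}$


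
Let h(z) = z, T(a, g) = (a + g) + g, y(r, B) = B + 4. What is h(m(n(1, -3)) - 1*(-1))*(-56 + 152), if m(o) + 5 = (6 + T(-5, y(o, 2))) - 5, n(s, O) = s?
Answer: 384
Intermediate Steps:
y(r, B) = 4 + B
T(a, g) = a + 2*g
m(o) = 3 (m(o) = -5 + ((6 + (-5 + 2*(4 + 2))) - 5) = -5 + ((6 + (-5 + 2*6)) - 5) = -5 + ((6 + (-5 + 12)) - 5) = -5 + ((6 + 7) - 5) = -5 + (13 - 5) = -5 + 8 = 3)
h(m(n(1, -3)) - 1*(-1))*(-56 + 152) = (3 - 1*(-1))*(-56 + 152) = (3 + 1)*96 = 4*96 = 384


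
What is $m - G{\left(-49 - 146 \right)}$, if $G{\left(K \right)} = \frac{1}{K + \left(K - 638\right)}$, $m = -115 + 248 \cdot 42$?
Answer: $\frac{10589429}{1028} \approx 10301.0$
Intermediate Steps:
$m = 10301$ ($m = -115 + 10416 = 10301$)
$G{\left(K \right)} = \frac{1}{-638 + 2 K}$ ($G{\left(K \right)} = \frac{1}{K + \left(-638 + K\right)} = \frac{1}{-638 + 2 K}$)
$m - G{\left(-49 - 146 \right)} = 10301 - \frac{1}{2 \left(-319 - 195\right)} = 10301 - \frac{1}{2 \left(-514\right)} = 10301 - \frac{1}{2} \left(- \frac{1}{514}\right) = 10301 - - \frac{1}{1028} = 10301 + \frac{1}{1028} = \frac{10589429}{1028}$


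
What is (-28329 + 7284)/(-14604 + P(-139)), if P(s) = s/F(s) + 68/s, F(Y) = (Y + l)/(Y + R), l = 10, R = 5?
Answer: 75471579/52892422 ≈ 1.4269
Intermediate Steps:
F(Y) = (10 + Y)/(5 + Y) (F(Y) = (Y + 10)/(Y + 5) = (10 + Y)/(5 + Y))
P(s) = 68/s + s*(5 + s)/(10 + s) (P(s) = s/(((10 + s)/(5 + s))) + 68/s = s*((5 + s)/(10 + s)) + 68/s = s*(5 + s)/(10 + s) + 68/s = 68/s + s*(5 + s)/(10 + s))
(-28329 + 7284)/(-14604 + P(-139)) = (-28329 + 7284)/(-14604 + (680 + 68*(-139) + (-139)²*(5 - 139))/((-139)*(10 - 139))) = -21045/(-14604 - 1/139*(680 - 9452 + 19321*(-134))/(-129)) = -21045/(-14604 - 1/139*(-1/129)*(680 - 9452 - 2589014)) = -21045/(-14604 - 1/139*(-1/129)*(-2597786)) = -21045/(-14604 - 2597786/17931) = -21045/(-264462110/17931) = -21045*(-17931/264462110) = 75471579/52892422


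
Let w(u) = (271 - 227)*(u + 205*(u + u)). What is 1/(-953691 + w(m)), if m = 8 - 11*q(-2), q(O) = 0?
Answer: -1/809019 ≈ -1.2361e-6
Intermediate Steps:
m = 8 (m = 8 - 11*0 = 8 + 0 = 8)
w(u) = 18084*u (w(u) = 44*(u + 205*(2*u)) = 44*(u + 410*u) = 44*(411*u) = 18084*u)
1/(-953691 + w(m)) = 1/(-953691 + 18084*8) = 1/(-953691 + 144672) = 1/(-809019) = -1/809019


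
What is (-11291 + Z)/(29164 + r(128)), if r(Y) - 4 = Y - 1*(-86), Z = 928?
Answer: -10363/29382 ≈ -0.35270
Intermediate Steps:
r(Y) = 90 + Y (r(Y) = 4 + (Y - 1*(-86)) = 4 + (Y + 86) = 4 + (86 + Y) = 90 + Y)
(-11291 + Z)/(29164 + r(128)) = (-11291 + 928)/(29164 + (90 + 128)) = -10363/(29164 + 218) = -10363/29382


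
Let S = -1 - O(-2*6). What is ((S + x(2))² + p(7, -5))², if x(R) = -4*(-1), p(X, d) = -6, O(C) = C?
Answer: 47961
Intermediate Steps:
S = 11 (S = -1 - (-2)*6 = -1 - 1*(-12) = -1 + 12 = 11)
x(R) = 4
((S + x(2))² + p(7, -5))² = ((11 + 4)² - 6)² = (15² - 6)² = (225 - 6)² = 219² = 47961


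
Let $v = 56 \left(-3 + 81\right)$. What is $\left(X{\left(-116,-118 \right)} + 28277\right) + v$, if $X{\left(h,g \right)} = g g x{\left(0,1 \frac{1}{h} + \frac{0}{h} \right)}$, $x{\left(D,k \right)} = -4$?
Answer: $-23051$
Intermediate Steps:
$v = 4368$ ($v = 56 \cdot 78 = 4368$)
$X{\left(h,g \right)} = - 4 g^{2}$ ($X{\left(h,g \right)} = g g \left(-4\right) = g^{2} \left(-4\right) = - 4 g^{2}$)
$\left(X{\left(-116,-118 \right)} + 28277\right) + v = \left(- 4 \left(-118\right)^{2} + 28277\right) + 4368 = \left(\left(-4\right) 13924 + 28277\right) + 4368 = \left(-55696 + 28277\right) + 4368 = -27419 + 4368 = -23051$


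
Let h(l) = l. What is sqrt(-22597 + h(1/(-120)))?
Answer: I*sqrt(81349230)/60 ≈ 150.32*I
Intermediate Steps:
sqrt(-22597 + h(1/(-120))) = sqrt(-22597 + 1/(-120)) = sqrt(-22597 - 1/120) = sqrt(-2711641/120) = I*sqrt(81349230)/60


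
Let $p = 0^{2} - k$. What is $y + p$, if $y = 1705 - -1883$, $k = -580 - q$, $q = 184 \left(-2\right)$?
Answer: $3800$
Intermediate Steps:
$q = -368$
$k = -212$ ($k = -580 - -368 = -580 + 368 = -212$)
$y = 3588$ ($y = 1705 + 1883 = 3588$)
$p = 212$ ($p = 0^{2} - -212 = 0 + 212 = 212$)
$y + p = 3588 + 212 = 3800$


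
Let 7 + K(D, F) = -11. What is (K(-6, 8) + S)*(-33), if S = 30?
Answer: -396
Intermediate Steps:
K(D, F) = -18 (K(D, F) = -7 - 11 = -18)
(K(-6, 8) + S)*(-33) = (-18 + 30)*(-33) = 12*(-33) = -396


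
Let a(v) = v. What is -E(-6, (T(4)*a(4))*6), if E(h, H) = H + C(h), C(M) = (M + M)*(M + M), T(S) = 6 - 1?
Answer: -264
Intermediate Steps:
T(S) = 5
C(M) = 4*M² (C(M) = (2*M)*(2*M) = 4*M²)
E(h, H) = H + 4*h²
-E(-6, (T(4)*a(4))*6) = -((5*4)*6 + 4*(-6)²) = -(20*6 + 4*36) = -(120 + 144) = -1*264 = -264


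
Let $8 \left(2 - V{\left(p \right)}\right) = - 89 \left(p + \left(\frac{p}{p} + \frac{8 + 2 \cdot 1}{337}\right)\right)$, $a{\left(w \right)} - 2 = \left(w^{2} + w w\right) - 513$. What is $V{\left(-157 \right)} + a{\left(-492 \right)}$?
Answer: $\frac{649579403}{1348} \approx 4.8188 \cdot 10^{5}$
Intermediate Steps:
$a{\left(w \right)} = -511 + 2 w^{2}$ ($a{\left(w \right)} = 2 - \left(513 - w^{2} - w w\right) = 2 + \left(\left(w^{2} + w^{2}\right) - 513\right) = 2 + \left(2 w^{2} - 513\right) = 2 + \left(-513 + 2 w^{2}\right) = -511 + 2 w^{2}$)
$V{\left(p \right)} = \frac{36275}{2696} + \frac{89 p}{8}$ ($V{\left(p \right)} = 2 - \frac{\left(-89\right) \left(p + \left(\frac{p}{p} + \frac{8 + 2 \cdot 1}{337}\right)\right)}{8} = 2 - \frac{\left(-89\right) \left(p + \left(1 + \left(8 + 2\right) \frac{1}{337}\right)\right)}{8} = 2 - \frac{\left(-89\right) \left(p + \left(1 + 10 \cdot \frac{1}{337}\right)\right)}{8} = 2 - \frac{\left(-89\right) \left(p + \left(1 + \frac{10}{337}\right)\right)}{8} = 2 - \frac{\left(-89\right) \left(p + \frac{347}{337}\right)}{8} = 2 - \frac{\left(-89\right) \left(\frac{347}{337} + p\right)}{8} = 2 - \frac{- \frac{30883}{337} - 89 p}{8} = 2 + \left(\frac{30883}{2696} + \frac{89 p}{8}\right) = \frac{36275}{2696} + \frac{89 p}{8}$)
$V{\left(-157 \right)} + a{\left(-492 \right)} = \left(\frac{36275}{2696} + \frac{89}{8} \left(-157\right)\right) - \left(511 - 2 \left(-492\right)^{2}\right) = \left(\frac{36275}{2696} - \frac{13973}{8}\right) + \left(-511 + 2 \cdot 242064\right) = - \frac{2336313}{1348} + \left(-511 + 484128\right) = - \frac{2336313}{1348} + 483617 = \frac{649579403}{1348}$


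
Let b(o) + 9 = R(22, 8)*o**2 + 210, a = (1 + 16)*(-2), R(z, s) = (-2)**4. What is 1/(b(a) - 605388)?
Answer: -1/586691 ≈ -1.7045e-6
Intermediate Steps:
R(z, s) = 16
a = -34 (a = 17*(-2) = -34)
b(o) = 201 + 16*o**2 (b(o) = -9 + (16*o**2 + 210) = -9 + (210 + 16*o**2) = 201 + 16*o**2)
1/(b(a) - 605388) = 1/((201 + 16*(-34)**2) - 605388) = 1/((201 + 16*1156) - 605388) = 1/((201 + 18496) - 605388) = 1/(18697 - 605388) = 1/(-586691) = -1/586691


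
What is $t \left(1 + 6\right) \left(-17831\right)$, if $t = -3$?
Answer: $374451$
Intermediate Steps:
$t \left(1 + 6\right) \left(-17831\right) = - 3 \left(1 + 6\right) \left(-17831\right) = \left(-3\right) 7 \left(-17831\right) = \left(-21\right) \left(-17831\right) = 374451$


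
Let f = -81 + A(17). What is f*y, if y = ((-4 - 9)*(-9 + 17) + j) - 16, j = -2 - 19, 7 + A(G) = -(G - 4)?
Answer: 14241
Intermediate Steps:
A(G) = -3 - G (A(G) = -7 - (G - 4) = -7 - (-4 + G) = -7 + (4 - G) = -3 - G)
j = -21
y = -141 (y = ((-4 - 9)*(-9 + 17) - 21) - 16 = (-13*8 - 21) - 16 = (-104 - 21) - 16 = -125 - 16 = -141)
f = -101 (f = -81 + (-3 - 1*17) = -81 + (-3 - 17) = -81 - 20 = -101)
f*y = -101*(-141) = 14241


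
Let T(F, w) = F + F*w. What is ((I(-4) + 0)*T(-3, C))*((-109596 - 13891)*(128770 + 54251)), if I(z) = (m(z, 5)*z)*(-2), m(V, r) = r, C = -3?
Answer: -5424171414480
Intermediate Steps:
I(z) = -10*z (I(z) = (5*z)*(-2) = -10*z)
((I(-4) + 0)*T(-3, C))*((-109596 - 13891)*(128770 + 54251)) = ((-10*(-4) + 0)*(-3*(1 - 3)))*((-109596 - 13891)*(128770 + 54251)) = ((40 + 0)*(-3*(-2)))*(-123487*183021) = (40*6)*(-22600714227) = 240*(-22600714227) = -5424171414480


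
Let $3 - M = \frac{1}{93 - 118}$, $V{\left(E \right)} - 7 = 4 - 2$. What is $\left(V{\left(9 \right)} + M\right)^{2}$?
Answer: $\frac{90601}{625} \approx 144.96$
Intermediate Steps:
$V{\left(E \right)} = 9$ ($V{\left(E \right)} = 7 + \left(4 - 2\right) = 7 + 2 = 9$)
$M = \frac{76}{25}$ ($M = 3 - \frac{1}{93 - 118} = 3 - \frac{1}{-25} = 3 - - \frac{1}{25} = 3 + \frac{1}{25} = \frac{76}{25} \approx 3.04$)
$\left(V{\left(9 \right)} + M\right)^{2} = \left(9 + \frac{76}{25}\right)^{2} = \left(\frac{301}{25}\right)^{2} = \frac{90601}{625}$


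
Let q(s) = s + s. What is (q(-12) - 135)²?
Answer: 25281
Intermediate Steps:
q(s) = 2*s
(q(-12) - 135)² = (2*(-12) - 135)² = (-24 - 135)² = (-159)² = 25281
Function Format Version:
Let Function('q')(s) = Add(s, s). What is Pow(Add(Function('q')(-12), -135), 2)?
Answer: 25281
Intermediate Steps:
Function('q')(s) = Mul(2, s)
Pow(Add(Function('q')(-12), -135), 2) = Pow(Add(Mul(2, -12), -135), 2) = Pow(Add(-24, -135), 2) = Pow(-159, 2) = 25281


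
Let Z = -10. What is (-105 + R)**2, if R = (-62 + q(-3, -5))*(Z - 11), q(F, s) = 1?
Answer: 1382976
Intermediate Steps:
R = 1281 (R = (-62 + 1)*(-10 - 11) = -61*(-21) = 1281)
(-105 + R)**2 = (-105 + 1281)**2 = 1176**2 = 1382976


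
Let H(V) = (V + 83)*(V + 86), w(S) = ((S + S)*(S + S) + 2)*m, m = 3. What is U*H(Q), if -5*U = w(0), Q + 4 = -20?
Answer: -21948/5 ≈ -4389.6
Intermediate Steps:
Q = -24 (Q = -4 - 20 = -24)
w(S) = 6 + 12*S**2 (w(S) = ((S + S)*(S + S) + 2)*3 = ((2*S)*(2*S) + 2)*3 = (4*S**2 + 2)*3 = (2 + 4*S**2)*3 = 6 + 12*S**2)
H(V) = (83 + V)*(86 + V)
U = -6/5 (U = -(6 + 12*0**2)/5 = -(6 + 12*0)/5 = -(6 + 0)/5 = -1/5*6 = -6/5 ≈ -1.2000)
U*H(Q) = -6*(7138 + (-24)**2 + 169*(-24))/5 = -6*(7138 + 576 - 4056)/5 = -6/5*3658 = -21948/5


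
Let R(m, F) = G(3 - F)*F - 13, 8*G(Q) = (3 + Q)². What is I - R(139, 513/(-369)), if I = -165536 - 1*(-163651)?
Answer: -1026927783/551368 ≈ -1862.5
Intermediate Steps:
G(Q) = (3 + Q)²/8
I = -1885 (I = -165536 + 163651 = -1885)
R(m, F) = -13 + F*(6 - F)²/8 (R(m, F) = ((3 + (3 - F))²/8)*F - 13 = ((6 - F)²/8)*F - 13 = F*(6 - F)²/8 - 13 = -13 + F*(6 - F)²/8)
I - R(139, 513/(-369)) = -1885 - (-13 + (513/(-369))*(-6 + 513/(-369))²/8) = -1885 - (-13 + (513*(-1/369))*(-6 + 513*(-1/369))²/8) = -1885 - (-13 + (⅛)*(-57/41)*(-6 - 57/41)²) = -1885 - (-13 + (⅛)*(-57/41)*(-303/41)²) = -1885 - (-13 + (⅛)*(-57/41)*(91809/1681)) = -1885 - (-13 - 5233113/551368) = -1885 - 1*(-12400897/551368) = -1885 + 12400897/551368 = -1026927783/551368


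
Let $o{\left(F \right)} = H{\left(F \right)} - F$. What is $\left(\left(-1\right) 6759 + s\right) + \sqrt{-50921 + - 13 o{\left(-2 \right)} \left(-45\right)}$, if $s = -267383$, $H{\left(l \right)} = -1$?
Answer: $-274142 + 44 i \sqrt{26} \approx -2.7414 \cdot 10^{5} + 224.36 i$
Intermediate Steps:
$o{\left(F \right)} = -1 - F$
$\left(\left(-1\right) 6759 + s\right) + \sqrt{-50921 + - 13 o{\left(-2 \right)} \left(-45\right)} = \left(\left(-1\right) 6759 - 267383\right) + \sqrt{-50921 + - 13 \left(-1 - -2\right) \left(-45\right)} = \left(-6759 - 267383\right) + \sqrt{-50921 + - 13 \left(-1 + 2\right) \left(-45\right)} = -274142 + \sqrt{-50921 + \left(-13\right) 1 \left(-45\right)} = -274142 + \sqrt{-50921 - -585} = -274142 + \sqrt{-50921 + 585} = -274142 + \sqrt{-50336} = -274142 + 44 i \sqrt{26}$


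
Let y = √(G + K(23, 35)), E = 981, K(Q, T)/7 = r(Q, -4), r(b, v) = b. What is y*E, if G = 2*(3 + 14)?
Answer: 981*√195 ≈ 13699.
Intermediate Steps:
G = 34 (G = 2*17 = 34)
K(Q, T) = 7*Q
y = √195 (y = √(34 + 7*23) = √(34 + 161) = √195 ≈ 13.964)
y*E = √195*981 = 981*√195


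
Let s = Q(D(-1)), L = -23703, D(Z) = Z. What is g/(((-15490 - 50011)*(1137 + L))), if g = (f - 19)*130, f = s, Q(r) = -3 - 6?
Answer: -1820/739047783 ≈ -2.4626e-6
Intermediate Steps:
Q(r) = -9
s = -9
f = -9
g = -3640 (g = (-9 - 19)*130 = -28*130 = -3640)
g/(((-15490 - 50011)*(1137 + L))) = -3640*1/((-15490 - 50011)*(1137 - 23703)) = -3640/((-65501*(-22566))) = -3640/1478095566 = -3640*1/1478095566 = -1820/739047783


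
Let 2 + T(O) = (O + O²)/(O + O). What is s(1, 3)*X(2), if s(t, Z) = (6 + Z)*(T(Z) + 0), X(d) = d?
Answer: 0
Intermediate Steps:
T(O) = -2 + (O + O²)/(2*O) (T(O) = -2 + (O + O²)/(O + O) = -2 + (O + O²)/((2*O)) = -2 + (O + O²)*(1/(2*O)) = -2 + (O + O²)/(2*O))
s(t, Z) = (6 + Z)*(-3/2 + Z/2) (s(t, Z) = (6 + Z)*((-3/2 + Z/2) + 0) = (6 + Z)*(-3/2 + Z/2))
s(1, 3)*X(2) = ((-3 + 3)*(6 + 3)/2)*2 = ((½)*0*9)*2 = 0*2 = 0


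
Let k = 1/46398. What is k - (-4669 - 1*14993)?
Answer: 912277477/46398 ≈ 19662.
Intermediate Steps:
k = 1/46398 ≈ 2.1553e-5
k - (-4669 - 1*14993) = 1/46398 - (-4669 - 1*14993) = 1/46398 - (-4669 - 14993) = 1/46398 - 1*(-19662) = 1/46398 + 19662 = 912277477/46398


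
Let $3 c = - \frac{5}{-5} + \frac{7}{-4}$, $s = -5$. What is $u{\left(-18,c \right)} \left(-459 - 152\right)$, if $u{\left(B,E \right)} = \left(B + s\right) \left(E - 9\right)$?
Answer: $- \frac{519961}{4} \approx -1.2999 \cdot 10^{5}$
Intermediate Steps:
$c = - \frac{1}{4}$ ($c = \frac{- \frac{5}{-5} + \frac{7}{-4}}{3} = \frac{\left(-5\right) \left(- \frac{1}{5}\right) + 7 \left(- \frac{1}{4}\right)}{3} = \frac{1 - \frac{7}{4}}{3} = \frac{1}{3} \left(- \frac{3}{4}\right) = - \frac{1}{4} \approx -0.25$)
$u{\left(B,E \right)} = \left(-9 + E\right) \left(-5 + B\right)$ ($u{\left(B,E \right)} = \left(B - 5\right) \left(E - 9\right) = \left(-5 + B\right) \left(-9 + E\right) = \left(-9 + E\right) \left(-5 + B\right)$)
$u{\left(-18,c \right)} \left(-459 - 152\right) = \left(45 - -162 - - \frac{5}{4} - - \frac{9}{2}\right) \left(-459 - 152\right) = \left(45 + 162 + \frac{5}{4} + \frac{9}{2}\right) \left(-611\right) = \frac{851}{4} \left(-611\right) = - \frac{519961}{4}$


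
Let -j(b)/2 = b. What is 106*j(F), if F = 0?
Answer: 0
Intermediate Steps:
j(b) = -2*b
106*j(F) = 106*(-2*0) = 106*0 = 0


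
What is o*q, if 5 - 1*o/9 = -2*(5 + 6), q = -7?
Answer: -1701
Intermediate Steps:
o = 243 (o = 45 - (-18)*(5 + 6) = 45 - (-18)*11 = 45 - 9*(-22) = 45 + 198 = 243)
o*q = 243*(-7) = -1701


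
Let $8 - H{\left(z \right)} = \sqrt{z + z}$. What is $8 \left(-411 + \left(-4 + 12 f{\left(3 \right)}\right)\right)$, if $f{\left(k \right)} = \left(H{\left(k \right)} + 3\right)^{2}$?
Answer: $8872 - 2112 \sqrt{6} \approx 3698.7$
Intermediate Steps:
$H{\left(z \right)} = 8 - \sqrt{2} \sqrt{z}$ ($H{\left(z \right)} = 8 - \sqrt{z + z} = 8 - \sqrt{2 z} = 8 - \sqrt{2} \sqrt{z}$)
$f{\left(k \right)} = \left(11 - \sqrt{2} \sqrt{k}\right)^{2}$ ($f{\left(k \right)} = \left(\left(8 - \sqrt{2} \sqrt{k}\right) + 3\right)^{2} = \left(11 - \sqrt{2} \sqrt{k}\right)^{2}$)
$8 \left(-411 + \left(-4 + 12 f{\left(3 \right)}\right)\right) = 8 \left(-411 - \left(4 - 12 \left(-11 + \sqrt{2} \sqrt{3}\right)^{2}\right)\right) = 8 \left(-411 - \left(4 - 12 \left(-11 + \sqrt{6}\right)^{2}\right)\right) = 8 \left(-415 + 12 \left(-11 + \sqrt{6}\right)^{2}\right) = -3320 + 96 \left(-11 + \sqrt{6}\right)^{2}$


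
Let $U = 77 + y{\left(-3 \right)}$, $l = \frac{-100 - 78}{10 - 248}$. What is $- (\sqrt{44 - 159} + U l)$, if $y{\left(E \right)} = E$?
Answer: $- \frac{6586}{119} - i \sqrt{115} \approx -55.345 - 10.724 i$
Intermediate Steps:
$l = \frac{89}{119}$ ($l = - \frac{178}{-238} = \left(-178\right) \left(- \frac{1}{238}\right) = \frac{89}{119} \approx 0.7479$)
$U = 74$ ($U = 77 - 3 = 74$)
$- (\sqrt{44 - 159} + U l) = - (\sqrt{44 - 159} + 74 \cdot \frac{89}{119}) = - (\sqrt{44 - 159} + \frac{6586}{119}) = - (\sqrt{-115} + \frac{6586}{119}) = - (i \sqrt{115} + \frac{6586}{119}) = - (\frac{6586}{119} + i \sqrt{115}) = - \frac{6586}{119} - i \sqrt{115}$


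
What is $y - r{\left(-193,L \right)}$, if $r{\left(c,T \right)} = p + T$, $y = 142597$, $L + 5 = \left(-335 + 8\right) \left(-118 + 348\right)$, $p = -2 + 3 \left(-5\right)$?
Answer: $217829$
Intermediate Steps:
$p = -17$ ($p = -2 - 15 = -17$)
$L = -75215$ ($L = -5 + \left(-335 + 8\right) \left(-118 + 348\right) = -5 - 75210 = -75215$)
$r{\left(c,T \right)} = -17 + T$
$y - r{\left(-193,L \right)} = 142597 - \left(-17 - 75215\right) = 142597 - -75232 = 142597 + 75232 = 217829$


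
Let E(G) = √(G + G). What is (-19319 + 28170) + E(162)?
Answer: 8869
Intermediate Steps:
E(G) = √2*√G (E(G) = √(2*G) = √2*√G)
(-19319 + 28170) + E(162) = (-19319 + 28170) + √2*√162 = 8851 + √2*(9*√2) = 8851 + 18 = 8869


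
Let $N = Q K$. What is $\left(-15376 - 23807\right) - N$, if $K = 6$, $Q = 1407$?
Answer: $-47625$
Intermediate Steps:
$N = 8442$ ($N = 1407 \cdot 6 = 8442$)
$\left(-15376 - 23807\right) - N = \left(-15376 - 23807\right) - 8442 = -39183 - 8442 = -47625$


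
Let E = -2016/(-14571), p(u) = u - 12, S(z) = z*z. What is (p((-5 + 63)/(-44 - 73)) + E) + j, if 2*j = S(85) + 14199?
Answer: 2026758406/189423 ≈ 10700.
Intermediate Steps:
S(z) = z**2
p(u) = -12 + u
j = 10712 (j = (85**2 + 14199)/2 = (7225 + 14199)/2 = (1/2)*21424 = 10712)
E = 224/1619 (E = -2016*(-1/14571) = 224/1619 ≈ 0.13836)
(p((-5 + 63)/(-44 - 73)) + E) + j = ((-12 + (-5 + 63)/(-44 - 73)) + 224/1619) + 10712 = ((-12 + 58/(-117)) + 224/1619) + 10712 = ((-12 + 58*(-1/117)) + 224/1619) + 10712 = ((-12 - 58/117) + 224/1619) + 10712 = (-1462/117 + 224/1619) + 10712 = -2340770/189423 + 10712 = 2026758406/189423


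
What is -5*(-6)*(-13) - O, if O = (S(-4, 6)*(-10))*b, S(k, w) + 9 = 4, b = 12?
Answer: -990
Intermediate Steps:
S(k, w) = -5 (S(k, w) = -9 + 4 = -5)
O = 600 (O = -5*(-10)*12 = 50*12 = 600)
-5*(-6)*(-13) - O = -5*(-6)*(-13) - 1*600 = 30*(-13) - 600 = -390 - 600 = -990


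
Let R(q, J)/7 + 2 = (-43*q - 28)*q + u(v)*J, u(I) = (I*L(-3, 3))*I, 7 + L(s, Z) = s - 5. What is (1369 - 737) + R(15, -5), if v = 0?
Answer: -70047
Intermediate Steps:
L(s, Z) = -12 + s (L(s, Z) = -7 + (s - 5) = -7 + (-5 + s) = -12 + s)
u(I) = -15*I**2 (u(I) = (I*(-12 - 3))*I = (I*(-15))*I = (-15*I)*I = -15*I**2)
R(q, J) = -14 + 7*q*(-28 - 43*q) (R(q, J) = -14 + 7*((-43*q - 28)*q + (-15*0**2)*J) = -14 + 7*((-28 - 43*q)*q + (-15*0)*J) = -14 + 7*(q*(-28 - 43*q) + 0*J) = -14 + 7*(q*(-28 - 43*q) + 0) = -14 + 7*(q*(-28 - 43*q)) = -14 + 7*q*(-28 - 43*q))
(1369 - 737) + R(15, -5) = (1369 - 737) + (-14 - 301*15**2 - 196*15) = 632 + (-14 - 301*225 - 2940) = 632 + (-14 - 67725 - 2940) = 632 - 70679 = -70047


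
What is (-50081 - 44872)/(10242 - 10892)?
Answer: 94953/650 ≈ 146.08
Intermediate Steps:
(-50081 - 44872)/(10242 - 10892) = -94953/(-650) = -94953*(-1/650) = 94953/650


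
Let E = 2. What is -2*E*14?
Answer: -56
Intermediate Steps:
-2*E*14 = -2*2*14 = -4*14 = -56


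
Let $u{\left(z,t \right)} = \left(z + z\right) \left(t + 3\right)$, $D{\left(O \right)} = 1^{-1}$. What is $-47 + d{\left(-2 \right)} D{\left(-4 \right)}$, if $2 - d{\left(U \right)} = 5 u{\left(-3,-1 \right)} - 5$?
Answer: $20$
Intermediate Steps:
$D{\left(O \right)} = 1$
$u{\left(z,t \right)} = 2 z \left(3 + t\right)$
$d{\left(U \right)} = 67$ ($d{\left(U \right)} = 2 - \left(5 \cdot 2 \left(-3\right) \left(3 - 1\right) - 5\right) = 2 - \left(5 \cdot 2 \left(-3\right) 2 - 5\right) = 2 - \left(5 \left(-12\right) - 5\right) = 2 - \left(-60 - 5\right) = 2 - -65 = 2 + 65 = 67$)
$-47 + d{\left(-2 \right)} D{\left(-4 \right)} = -47 + 67 \cdot 1 = -47 + 67 = 20$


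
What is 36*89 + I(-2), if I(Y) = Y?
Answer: 3202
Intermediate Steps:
36*89 + I(-2) = 36*89 - 2 = 3204 - 2 = 3202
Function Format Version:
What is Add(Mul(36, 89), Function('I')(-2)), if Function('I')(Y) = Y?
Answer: 3202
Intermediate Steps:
Add(Mul(36, 89), Function('I')(-2)) = Add(Mul(36, 89), -2) = Add(3204, -2) = 3202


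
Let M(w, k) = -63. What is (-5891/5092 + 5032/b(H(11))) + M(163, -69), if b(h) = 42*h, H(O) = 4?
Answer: -3657559/106932 ≈ -34.205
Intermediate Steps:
(-5891/5092 + 5032/b(H(11))) + M(163, -69) = (-5891/5092 + 5032/((42*4))) - 63 = (-5891*1/5092 + 5032/168) - 63 = (-5891/5092 + 5032*(1/168)) - 63 = (-5891/5092 + 629/21) - 63 = 3079157/106932 - 63 = -3657559/106932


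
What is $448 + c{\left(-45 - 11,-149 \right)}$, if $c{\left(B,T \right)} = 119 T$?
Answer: $-17283$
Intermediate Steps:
$448 + c{\left(-45 - 11,-149 \right)} = 448 + 119 \left(-149\right) = 448 - 17731 = -17283$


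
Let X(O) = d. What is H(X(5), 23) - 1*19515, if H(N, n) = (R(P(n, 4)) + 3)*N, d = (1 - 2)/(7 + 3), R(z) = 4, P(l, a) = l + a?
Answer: -195157/10 ≈ -19516.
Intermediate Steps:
P(l, a) = a + l
d = -1/10 ≈ -0.10000
X(O) = -1/10
H(N, n) = 7*N (H(N, n) = (4 + 3)*N = 7*N)
H(X(5), 23) - 1*19515 = 7*(-1/10) - 1*19515 = -7/10 - 19515 = -195157/10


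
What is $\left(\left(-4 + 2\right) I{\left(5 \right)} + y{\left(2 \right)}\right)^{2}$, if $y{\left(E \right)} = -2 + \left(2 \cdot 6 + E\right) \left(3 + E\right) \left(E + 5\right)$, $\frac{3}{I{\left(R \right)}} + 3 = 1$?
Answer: $241081$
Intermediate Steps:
$I{\left(R \right)} = - \frac{3}{2}$ ($I{\left(R \right)} = \frac{3}{-3 + 1} = \frac{3}{-2} = 3 \left(- \frac{1}{2}\right) = - \frac{3}{2}$)
$y{\left(E \right)} = -2 + \left(3 + E\right) \left(5 + E\right) \left(12 + E\right)$ ($y{\left(E \right)} = -2 + \left(12 + E\right) \left(3 + E\right) \left(5 + E\right) = -2 + \left(3 + E\right) \left(5 + E\right) \left(12 + E\right)$)
$\left(\left(-4 + 2\right) I{\left(5 \right)} + y{\left(2 \right)}\right)^{2} = \left(\left(-4 + 2\right) \left(- \frac{3}{2}\right) + \left(178 + 2^{3} + 20 \cdot 2^{2} + 111 \cdot 2\right)\right)^{2} = \left(\left(-2\right) \left(- \frac{3}{2}\right) + \left(178 + 8 + 20 \cdot 4 + 222\right)\right)^{2} = \left(3 + \left(178 + 8 + 80 + 222\right)\right)^{2} = \left(3 + 488\right)^{2} = 491^{2} = 241081$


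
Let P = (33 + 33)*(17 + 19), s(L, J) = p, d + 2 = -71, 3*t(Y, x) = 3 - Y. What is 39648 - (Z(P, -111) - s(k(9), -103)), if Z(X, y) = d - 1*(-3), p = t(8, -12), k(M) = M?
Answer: 119149/3 ≈ 39716.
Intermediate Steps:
t(Y, x) = 1 - Y/3 (t(Y, x) = (3 - Y)/3 = 1 - Y/3)
p = -5/3 (p = 1 - ⅓*8 = 1 - 8/3 = -5/3 ≈ -1.6667)
d = -73 (d = -2 - 71 = -73)
s(L, J) = -5/3
P = 2376 (P = 66*36 = 2376)
Z(X, y) = -70 (Z(X, y) = -73 - 1*(-3) = -73 + 3 = -70)
39648 - (Z(P, -111) - s(k(9), -103)) = 39648 - (-70 - 1*(-5/3)) = 39648 - (-70 + 5/3) = 39648 - 1*(-205/3) = 39648 + 205/3 = 119149/3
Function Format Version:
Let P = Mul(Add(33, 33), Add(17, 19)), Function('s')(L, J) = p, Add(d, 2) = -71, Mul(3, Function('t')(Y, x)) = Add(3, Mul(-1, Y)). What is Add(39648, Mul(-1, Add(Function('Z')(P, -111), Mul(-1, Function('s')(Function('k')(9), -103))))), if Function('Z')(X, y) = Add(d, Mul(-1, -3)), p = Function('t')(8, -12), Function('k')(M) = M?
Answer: Rational(119149, 3) ≈ 39716.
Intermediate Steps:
Function('t')(Y, x) = Add(1, Mul(Rational(-1, 3), Y)) (Function('t')(Y, x) = Mul(Rational(1, 3), Add(3, Mul(-1, Y))) = Add(1, Mul(Rational(-1, 3), Y)))
p = Rational(-5, 3) (p = Add(1, Mul(Rational(-1, 3), 8)) = Add(1, Rational(-8, 3)) = Rational(-5, 3) ≈ -1.6667)
d = -73 (d = Add(-2, -71) = -73)
Function('s')(L, J) = Rational(-5, 3)
P = 2376 (P = Mul(66, 36) = 2376)
Function('Z')(X, y) = -70 (Function('Z')(X, y) = Add(-73, Mul(-1, -3)) = Add(-73, 3) = -70)
Add(39648, Mul(-1, Add(Function('Z')(P, -111), Mul(-1, Function('s')(Function('k')(9), -103))))) = Add(39648, Mul(-1, Add(-70, Mul(-1, Rational(-5, 3))))) = Add(39648, Mul(-1, Add(-70, Rational(5, 3)))) = Add(39648, Mul(-1, Rational(-205, 3))) = Add(39648, Rational(205, 3)) = Rational(119149, 3)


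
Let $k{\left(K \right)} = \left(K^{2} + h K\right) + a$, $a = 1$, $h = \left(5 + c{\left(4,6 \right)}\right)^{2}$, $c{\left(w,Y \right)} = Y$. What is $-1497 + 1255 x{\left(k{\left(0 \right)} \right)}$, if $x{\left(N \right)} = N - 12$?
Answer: $-15302$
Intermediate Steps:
$h = 121$ ($h = \left(5 + 6\right)^{2} = 11^{2} = 121$)
$k{\left(K \right)} = 1 + K^{2} + 121 K$ ($k{\left(K \right)} = \left(K^{2} + 121 K\right) + 1 = 1 + K^{2} + 121 K$)
$x{\left(N \right)} = -12 + N$
$-1497 + 1255 x{\left(k{\left(0 \right)} \right)} = -1497 + 1255 \left(-12 + \left(1 + 0^{2} + 121 \cdot 0\right)\right) = -1497 + 1255 \left(-12 + \left(1 + 0 + 0\right)\right) = -1497 + 1255 \left(-12 + 1\right) = -1497 + 1255 \left(-11\right) = -1497 - 13805 = -15302$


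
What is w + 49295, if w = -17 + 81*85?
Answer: 56163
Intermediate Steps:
w = 6868 (w = -17 + 6885 = 6868)
w + 49295 = 6868 + 49295 = 56163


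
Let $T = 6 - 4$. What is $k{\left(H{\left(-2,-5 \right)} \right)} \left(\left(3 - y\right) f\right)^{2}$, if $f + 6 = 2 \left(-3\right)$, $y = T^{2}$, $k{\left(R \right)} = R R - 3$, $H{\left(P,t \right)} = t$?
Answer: $3168$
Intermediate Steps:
$T = 2$ ($T = 6 - 4 = 2$)
$k{\left(R \right)} = -3 + R^{2}$ ($k{\left(R \right)} = R^{2} - 3 = -3 + R^{2}$)
$y = 4$ ($y = 2^{2} = 4$)
$f = -12$ ($f = -6 + 2 \left(-3\right) = -6 - 6 = -12$)
$k{\left(H{\left(-2,-5 \right)} \right)} \left(\left(3 - y\right) f\right)^{2} = \left(-3 + \left(-5\right)^{2}\right) \left(\left(3 - 4\right) \left(-12\right)\right)^{2} = \left(-3 + 25\right) \left(\left(3 - 4\right) \left(-12\right)\right)^{2} = 22 \left(\left(-1\right) \left(-12\right)\right)^{2} = 22 \cdot 12^{2} = 22 \cdot 144 = 3168$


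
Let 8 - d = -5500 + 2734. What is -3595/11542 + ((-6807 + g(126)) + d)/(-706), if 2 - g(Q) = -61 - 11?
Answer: 10789177/2037163 ≈ 5.2962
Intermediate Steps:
g(Q) = 74 (g(Q) = 2 - (-61 - 11) = 2 - 1*(-72) = 2 + 72 = 74)
d = 2774 (d = 8 - (-5500 + 2734) = 8 - 1*(-2766) = 8 + 2766 = 2774)
-3595/11542 + ((-6807 + g(126)) + d)/(-706) = -3595/11542 + ((-6807 + 74) + 2774)/(-706) = -3595*1/11542 + (-6733 + 2774)*(-1/706) = -3595/11542 - 3959*(-1/706) = -3595/11542 + 3959/706 = 10789177/2037163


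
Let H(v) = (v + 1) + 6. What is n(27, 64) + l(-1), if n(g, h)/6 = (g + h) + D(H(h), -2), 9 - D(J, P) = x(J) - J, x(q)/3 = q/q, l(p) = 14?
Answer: 1022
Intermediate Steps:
H(v) = 7 + v (H(v) = (1 + v) + 6 = 7 + v)
x(q) = 3 (x(q) = 3*(q/q) = 3*1 = 3)
D(J, P) = 6 + J (D(J, P) = 9 - (3 - J) = 9 + (-3 + J) = 6 + J)
n(g, h) = 78 + 6*g + 12*h (n(g, h) = 6*((g + h) + (6 + (7 + h))) = 6*((g + h) + (13 + h)) = 6*(13 + g + 2*h) = 78 + 6*g + 12*h)
n(27, 64) + l(-1) = (78 + 6*27 + 12*64) + 14 = (78 + 162 + 768) + 14 = 1008 + 14 = 1022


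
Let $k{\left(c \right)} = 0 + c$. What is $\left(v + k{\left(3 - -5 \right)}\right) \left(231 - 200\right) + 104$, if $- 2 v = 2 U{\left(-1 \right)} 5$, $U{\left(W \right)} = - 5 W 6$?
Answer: $-4298$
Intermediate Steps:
$k{\left(c \right)} = c$
$U{\left(W \right)} = - 30 W$
$v = -150$ ($v = - \frac{2 \left(\left(-30\right) \left(-1\right)\right) 5}{2} = - \frac{2 \cdot 30 \cdot 5}{2} = - \frac{60 \cdot 5}{2} = \left(- \frac{1}{2}\right) 300 = -150$)
$\left(v + k{\left(3 - -5 \right)}\right) \left(231 - 200\right) + 104 = \left(-150 + \left(3 - -5\right)\right) \left(231 - 200\right) + 104 = \left(-150 + \left(3 + 5\right)\right) 31 + 104 = \left(-150 + 8\right) 31 + 104 = \left(-142\right) 31 + 104 = -4402 + 104 = -4298$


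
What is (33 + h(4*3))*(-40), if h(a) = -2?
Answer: -1240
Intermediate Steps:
(33 + h(4*3))*(-40) = (33 - 2)*(-40) = 31*(-40) = -1240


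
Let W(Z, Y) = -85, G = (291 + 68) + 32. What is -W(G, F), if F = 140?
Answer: 85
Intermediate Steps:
G = 391 (G = 359 + 32 = 391)
-W(G, F) = -1*(-85) = 85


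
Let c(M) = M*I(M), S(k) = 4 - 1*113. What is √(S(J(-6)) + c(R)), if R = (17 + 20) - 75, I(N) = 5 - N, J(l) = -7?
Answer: I*√1743 ≈ 41.749*I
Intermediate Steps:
S(k) = -109 (S(k) = 4 - 113 = -109)
R = -38 (R = 37 - 75 = -38)
c(M) = M*(5 - M)
√(S(J(-6)) + c(R)) = √(-109 - 38*(5 - 1*(-38))) = √(-109 - 38*(5 + 38)) = √(-109 - 38*43) = √(-109 - 1634) = √(-1743) = I*√1743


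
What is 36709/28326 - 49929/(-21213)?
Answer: 243666319/66764382 ≈ 3.6496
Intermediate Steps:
36709/28326 - 49929/(-21213) = 36709*(1/28326) - 49929*(-1/21213) = 36709/28326 + 16643/7071 = 243666319/66764382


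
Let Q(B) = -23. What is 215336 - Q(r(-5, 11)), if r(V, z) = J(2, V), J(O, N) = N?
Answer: 215359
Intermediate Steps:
r(V, z) = V
215336 - Q(r(-5, 11)) = 215336 - 1*(-23) = 215336 + 23 = 215359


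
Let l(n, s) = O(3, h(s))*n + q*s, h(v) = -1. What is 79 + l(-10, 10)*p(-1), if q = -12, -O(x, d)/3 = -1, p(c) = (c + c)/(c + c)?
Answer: -71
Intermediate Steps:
p(c) = 1 (p(c) = (2*c)/((2*c)) = (2*c)*(1/(2*c)) = 1)
O(x, d) = 3 (O(x, d) = -3*(-1) = 3)
l(n, s) = -12*s + 3*n (l(n, s) = 3*n - 12*s = -12*s + 3*n)
79 + l(-10, 10)*p(-1) = 79 + (-12*10 + 3*(-10))*1 = 79 + (-120 - 30)*1 = 79 - 150*1 = 79 - 150 = -71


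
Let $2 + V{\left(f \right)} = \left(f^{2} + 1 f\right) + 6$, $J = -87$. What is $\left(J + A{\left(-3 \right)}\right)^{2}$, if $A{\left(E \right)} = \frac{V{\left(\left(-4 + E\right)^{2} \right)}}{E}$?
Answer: $819025$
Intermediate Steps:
$V{\left(f \right)} = 4 + f + f^{2}$ ($V{\left(f \right)} = -2 + \left(\left(f^{2} + 1 f\right) + 6\right) = -2 + \left(\left(f^{2} + f\right) + 6\right) = -2 + \left(\left(f + f^{2}\right) + 6\right) = -2 + \left(6 + f + f^{2}\right) = 4 + f + f^{2}$)
$A{\left(E \right)} = \frac{4 + \left(-4 + E\right)^{2} + \left(-4 + E\right)^{4}}{E}$ ($A{\left(E \right)} = \frac{4 + \left(-4 + E\right)^{2} + \left(\left(-4 + E\right)^{2}\right)^{2}}{E} = \frac{4 + \left(-4 + E\right)^{2} + \left(-4 + E\right)^{4}}{E}$)
$\left(J + A{\left(-3 \right)}\right)^{2} = \left(-87 + \frac{4 + \left(-4 - 3\right)^{2} + \left(-4 - 3\right)^{4}}{-3}\right)^{2} = \left(-87 - \frac{4 + \left(-7\right)^{2} + \left(-7\right)^{4}}{3}\right)^{2} = \left(-87 - \frac{4 + 49 + 2401}{3}\right)^{2} = \left(-87 - 818\right)^{2} = \left(-905\right)^{2} = 819025$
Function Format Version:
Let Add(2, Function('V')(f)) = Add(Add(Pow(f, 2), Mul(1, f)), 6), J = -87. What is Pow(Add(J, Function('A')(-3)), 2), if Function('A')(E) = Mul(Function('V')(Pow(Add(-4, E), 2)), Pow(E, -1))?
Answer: 819025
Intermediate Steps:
Function('V')(f) = Add(4, f, Pow(f, 2)) (Function('V')(f) = Add(-2, Add(Add(Pow(f, 2), Mul(1, f)), 6)) = Add(-2, Add(Add(Pow(f, 2), f), 6)) = Add(-2, Add(Add(f, Pow(f, 2)), 6)) = Add(-2, Add(6, f, Pow(f, 2))) = Add(4, f, Pow(f, 2)))
Function('A')(E) = Mul(Pow(E, -1), Add(4, Pow(Add(-4, E), 2), Pow(Add(-4, E), 4))) (Function('A')(E) = Mul(Add(4, Pow(Add(-4, E), 2), Pow(Pow(Add(-4, E), 2), 2)), Pow(E, -1)) = Mul(Add(4, Pow(Add(-4, E), 2), Pow(Add(-4, E), 4)), Pow(E, -1)) = Mul(Pow(E, -1), Add(4, Pow(Add(-4, E), 2), Pow(Add(-4, E), 4))))
Pow(Add(J, Function('A')(-3)), 2) = Pow(Add(-87, Mul(Pow(-3, -1), Add(4, Pow(Add(-4, -3), 2), Pow(Add(-4, -3), 4)))), 2) = Pow(Add(-87, Mul(Rational(-1, 3), Add(4, Pow(-7, 2), Pow(-7, 4)))), 2) = Pow(Add(-87, Mul(Rational(-1, 3), Add(4, 49, 2401))), 2) = Pow(Add(-87, Mul(Rational(-1, 3), 2454)), 2) = Pow(Add(-87, -818), 2) = Pow(-905, 2) = 819025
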